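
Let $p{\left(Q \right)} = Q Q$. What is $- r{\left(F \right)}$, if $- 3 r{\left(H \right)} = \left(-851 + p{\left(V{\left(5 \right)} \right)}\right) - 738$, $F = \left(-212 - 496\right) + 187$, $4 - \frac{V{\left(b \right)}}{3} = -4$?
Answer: $- \frac{1013}{3} \approx -337.67$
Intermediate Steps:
$V{\left(b \right)} = 24$ ($V{\left(b \right)} = 12 - -12 = 12 + 12 = 24$)
$p{\left(Q \right)} = Q^{2}$
$F = -521$ ($F = -708 + 187 = -521$)
$r{\left(H \right)} = \frac{1013}{3}$ ($r{\left(H \right)} = - \frac{\left(-851 + 24^{2}\right) - 738}{3} = - \frac{\left(-851 + 576\right) - 738}{3} = - \frac{-275 - 738}{3} = \left(- \frac{1}{3}\right) \left(-1013\right) = \frac{1013}{3}$)
$- r{\left(F \right)} = \left(-1\right) \frac{1013}{3} = - \frac{1013}{3}$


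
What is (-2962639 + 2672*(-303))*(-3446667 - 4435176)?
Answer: 29732321665965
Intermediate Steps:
(-2962639 + 2672*(-303))*(-3446667 - 4435176) = (-2962639 - 809616)*(-7881843) = -3772255*(-7881843) = 29732321665965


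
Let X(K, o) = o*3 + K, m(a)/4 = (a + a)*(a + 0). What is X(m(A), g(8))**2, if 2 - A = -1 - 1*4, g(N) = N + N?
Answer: 193600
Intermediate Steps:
g(N) = 2*N
A = 7 (A = 2 - (-1 - 1*4) = 2 - (-1 - 4) = 2 - 1*(-5) = 2 + 5 = 7)
m(a) = 8*a**2 (m(a) = 4*((a + a)*(a + 0)) = 4*((2*a)*a) = 4*(2*a**2) = 8*a**2)
X(K, o) = K + 3*o (X(K, o) = 3*o + K = K + 3*o)
X(m(A), g(8))**2 = (8*7**2 + 3*(2*8))**2 = (8*49 + 3*16)**2 = (392 + 48)**2 = 440**2 = 193600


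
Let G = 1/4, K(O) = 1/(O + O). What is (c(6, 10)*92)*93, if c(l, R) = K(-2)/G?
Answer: -8556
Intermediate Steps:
K(O) = 1/(2*O)
G = ¼ ≈ 0.25000
c(l, R) = -1 (c(l, R) = ((½)/(-2))/(¼) = ((½)*(-½))*4 = -¼*4 = -1)
(c(6, 10)*92)*93 = -1*92*93 = -92*93 = -8556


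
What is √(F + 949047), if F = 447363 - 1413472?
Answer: I*√17062 ≈ 130.62*I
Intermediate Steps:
F = -966109
√(F + 949047) = √(-966109 + 949047) = √(-17062) = I*√17062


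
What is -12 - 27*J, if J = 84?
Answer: -2280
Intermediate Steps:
-12 - 27*J = -12 - 27*84 = -12 - 2268 = -2280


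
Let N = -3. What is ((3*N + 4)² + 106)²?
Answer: 17161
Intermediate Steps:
((3*N + 4)² + 106)² = ((3*(-3) + 4)² + 106)² = ((-9 + 4)² + 106)² = ((-5)² + 106)² = (25 + 106)² = 131² = 17161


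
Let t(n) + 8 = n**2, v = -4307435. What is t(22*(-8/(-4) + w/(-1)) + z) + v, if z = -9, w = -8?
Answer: -4262922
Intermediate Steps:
t(n) = -8 + n**2
t(22*(-8/(-4) + w/(-1)) + z) + v = (-8 + (22*(-8/(-4) - 8/(-1)) - 9)**2) - 4307435 = (-8 + (22*(-8*(-1/4) - 8*(-1)) - 9)**2) - 4307435 = (-8 + (22*(2 + 8) - 9)**2) - 4307435 = (-8 + (22*10 - 9)**2) - 4307435 = (-8 + (220 - 9)**2) - 4307435 = (-8 + 211**2) - 4307435 = (-8 + 44521) - 4307435 = 44513 - 4307435 = -4262922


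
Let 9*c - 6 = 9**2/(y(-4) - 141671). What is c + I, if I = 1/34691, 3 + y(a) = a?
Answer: 1092154597/1638317166 ≈ 0.66663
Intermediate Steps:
y(a) = -3 + a
I = 1/34691 ≈ 2.8826e-5
c = 31481/47226 (c = 2/3 + (9**2/((-3 - 4) - 141671))/9 = 2/3 + (81/(-7 - 141671))/9 = 2/3 + (81/(-141678))/9 = 2/3 + (81*(-1/141678))/9 = 2/3 + (1/9)*(-9/15742) = 2/3 - 1/15742 = 31481/47226 ≈ 0.66660)
c + I = 31481/47226 + 1/34691 = 1092154597/1638317166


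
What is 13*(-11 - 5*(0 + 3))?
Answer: -338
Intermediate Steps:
13*(-11 - 5*(0 + 3)) = 13*(-11 - 5*3) = 13*(-11 - 15) = 13*(-26) = -338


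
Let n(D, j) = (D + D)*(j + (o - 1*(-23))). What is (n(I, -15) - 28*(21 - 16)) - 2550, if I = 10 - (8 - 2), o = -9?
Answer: -2698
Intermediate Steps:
I = 4 (I = 10 - 1*6 = 10 - 6 = 4)
n(D, j) = 2*D*(14 + j) (n(D, j) = (D + D)*(j + (-9 - 1*(-23))) = (2*D)*(j + (-9 + 23)) = (2*D)*(j + 14) = (2*D)*(14 + j) = 2*D*(14 + j))
(n(I, -15) - 28*(21 - 16)) - 2550 = (2*4*(14 - 15) - 28*(21 - 16)) - 2550 = (2*4*(-1) - 28*5) - 2550 = (-8 - 140) - 2550 = -148 - 2550 = -2698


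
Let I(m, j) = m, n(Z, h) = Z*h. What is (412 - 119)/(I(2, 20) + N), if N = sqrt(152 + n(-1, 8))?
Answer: 293/14 ≈ 20.929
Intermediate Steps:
N = 12 (N = sqrt(152 - 1*8) = sqrt(152 - 8) = sqrt(144) = 12)
(412 - 119)/(I(2, 20) + N) = (412 - 119)/(2 + 12) = 293/14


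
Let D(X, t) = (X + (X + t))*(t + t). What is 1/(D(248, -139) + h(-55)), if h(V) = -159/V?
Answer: -55/5458371 ≈ -1.0076e-5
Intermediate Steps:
D(X, t) = 2*t*(t + 2*X) (D(X, t) = (t + 2*X)*(2*t) = 2*t*(t + 2*X))
1/(D(248, -139) + h(-55)) = 1/(2*(-139)*(-139 + 2*248) - 159/(-55)) = 1/(2*(-139)*(-139 + 496) - 159*(-1/55)) = 1/(2*(-139)*357 + 159/55) = 1/(-99246 + 159/55) = 1/(-5458371/55) = -55/5458371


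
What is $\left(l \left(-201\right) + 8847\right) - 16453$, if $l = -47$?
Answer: $1841$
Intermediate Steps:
$\left(l \left(-201\right) + 8847\right) - 16453 = \left(\left(-47\right) \left(-201\right) + 8847\right) - 16453 = \left(9447 + 8847\right) - 16453 = 18294 - 16453 = 1841$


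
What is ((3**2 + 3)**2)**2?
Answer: 20736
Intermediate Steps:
((3**2 + 3)**2)**2 = ((9 + 3)**2)**2 = (12**2)**2 = 144**2 = 20736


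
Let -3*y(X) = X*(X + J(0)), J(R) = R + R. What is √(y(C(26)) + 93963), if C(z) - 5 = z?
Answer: 4*√52674/3 ≈ 306.01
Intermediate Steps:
C(z) = 5 + z
J(R) = 2*R
y(X) = -X²/3 (y(X) = -X*(X + 2*0)/3 = -X*(X + 0)/3 = -X*X/3 = -X²/3)
√(y(C(26)) + 93963) = √(-(5 + 26)²/3 + 93963) = √(-⅓*31² + 93963) = √(-⅓*961 + 93963) = √(-961/3 + 93963) = √(280928/3) = 4*√52674/3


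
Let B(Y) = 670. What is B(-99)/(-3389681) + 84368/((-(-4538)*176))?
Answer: 17840342853/169206096158 ≈ 0.10544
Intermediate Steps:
B(-99)/(-3389681) + 84368/((-(-4538)*176)) = 670/(-3389681) + 84368/((-(-4538)*176)) = 670*(-1/3389681) + 84368/((-1*(-798688))) = -670/3389681 + 84368/798688 = -670/3389681 + 84368*(1/798688) = -670/3389681 + 5273/49918 = 17840342853/169206096158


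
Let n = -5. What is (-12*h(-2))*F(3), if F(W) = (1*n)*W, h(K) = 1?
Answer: 180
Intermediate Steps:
F(W) = -5*W (F(W) = (1*(-5))*W = -5*W)
(-12*h(-2))*F(3) = (-12*1)*(-5*3) = -12*(-15) = 180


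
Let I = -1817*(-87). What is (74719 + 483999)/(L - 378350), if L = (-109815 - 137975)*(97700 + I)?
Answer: -279359/31689928380 ≈ -8.8154e-6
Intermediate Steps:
I = 158079
L = -63379478410 (L = (-109815 - 137975)*(97700 + 158079) = -247790*255779 = -63379478410)
(74719 + 483999)/(L - 378350) = (74719 + 483999)/(-63379478410 - 378350) = 558718/(-63379856760) = 558718*(-1/63379856760) = -279359/31689928380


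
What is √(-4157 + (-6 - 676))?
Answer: I*√4839 ≈ 69.563*I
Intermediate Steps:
√(-4157 + (-6 - 676)) = √(-4157 - 682) = √(-4839) = I*√4839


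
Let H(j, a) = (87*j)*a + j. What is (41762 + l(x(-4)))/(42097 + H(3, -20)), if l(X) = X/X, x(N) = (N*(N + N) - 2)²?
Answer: 41763/36880 ≈ 1.1324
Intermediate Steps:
H(j, a) = j + 87*a*j (H(j, a) = 87*a*j + j = j + 87*a*j)
x(N) = (-2 + 2*N²)² (x(N) = (N*(2*N) - 2)² = (2*N² - 2)² = (-2 + 2*N²)²)
l(X) = 1
(41762 + l(x(-4)))/(42097 + H(3, -20)) = (41762 + 1)/(42097 + 3*(1 + 87*(-20))) = 41763/(42097 + 3*(1 - 1740)) = 41763/(42097 + 3*(-1739)) = 41763/(42097 - 5217) = 41763/36880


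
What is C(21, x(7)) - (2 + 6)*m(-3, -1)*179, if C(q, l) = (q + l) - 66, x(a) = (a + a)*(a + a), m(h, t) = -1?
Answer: 1583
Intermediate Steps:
x(a) = 4*a² (x(a) = (2*a)*(2*a) = 4*a²)
C(q, l) = -66 + l + q (C(q, l) = (l + q) - 66 = -66 + l + q)
C(21, x(7)) - (2 + 6)*m(-3, -1)*179 = (-66 + 4*7² + 21) - (2 + 6)*(-1)*179 = (-66 + 4*49 + 21) - 8*(-1)*179 = (-66 + 196 + 21) - (-8)*179 = 151 - 1*(-1432) = 151 + 1432 = 1583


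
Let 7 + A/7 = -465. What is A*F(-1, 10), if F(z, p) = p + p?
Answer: -66080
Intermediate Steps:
F(z, p) = 2*p
A = -3304 (A = -49 + 7*(-465) = -49 - 3255 = -3304)
A*F(-1, 10) = -6608*10 = -3304*20 = -66080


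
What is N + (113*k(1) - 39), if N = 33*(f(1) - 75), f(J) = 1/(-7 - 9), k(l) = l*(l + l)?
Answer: -36641/16 ≈ -2290.1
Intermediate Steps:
k(l) = 2*l² (k(l) = l*(2*l) = 2*l²)
f(J) = -1/16 (f(J) = 1/(-16) = -1/16)
N = -39633/16 (N = 33*(-1/16 - 75) = 33*(-1201/16) = -39633/16 ≈ -2477.1)
N + (113*k(1) - 39) = -39633/16 + (113*(2*1²) - 39) = -39633/16 + (113*(2*1) - 39) = -39633/16 + (113*2 - 39) = -39633/16 + (226 - 39) = -39633/16 + 187 = -36641/16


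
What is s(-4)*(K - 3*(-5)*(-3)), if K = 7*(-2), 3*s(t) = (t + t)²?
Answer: -3776/3 ≈ -1258.7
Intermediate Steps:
s(t) = 4*t²/3 (s(t) = (t + t)²/3 = (2*t)²/3 = (4*t²)/3 = 4*t²/3)
K = -14
s(-4)*(K - 3*(-5)*(-3)) = ((4/3)*(-4)²)*(-14 - 3*(-5)*(-3)) = ((4/3)*16)*(-14 + 15*(-3)) = 64*(-14 - 45)/3 = (64/3)*(-59) = -3776/3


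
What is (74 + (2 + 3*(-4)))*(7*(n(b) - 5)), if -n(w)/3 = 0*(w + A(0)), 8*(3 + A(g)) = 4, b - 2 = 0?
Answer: -2240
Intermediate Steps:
b = 2 (b = 2 + 0 = 2)
A(g) = -5/2 (A(g) = -3 + (⅛)*4 = -3 + ½ = -5/2)
n(w) = 0 (n(w) = -0*(w - 5/2) = -0*(-5/2 + w) = -3*0 = 0)
(74 + (2 + 3*(-4)))*(7*(n(b) - 5)) = (74 + (2 + 3*(-4)))*(7*(0 - 5)) = (74 + (2 - 12))*(7*(-5)) = (74 - 10)*(-35) = 64*(-35) = -2240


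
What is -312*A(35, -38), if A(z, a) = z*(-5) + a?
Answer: 66456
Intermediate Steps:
A(z, a) = a - 5*z (A(z, a) = -5*z + a = a - 5*z)
-312*A(35, -38) = -312*(-38 - 5*35) = -312*(-38 - 175) = -312*(-213) = 66456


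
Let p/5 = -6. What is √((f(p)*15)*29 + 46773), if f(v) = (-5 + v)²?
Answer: 8*√9057 ≈ 761.35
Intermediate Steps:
p = -30 (p = 5*(-6) = -30)
√((f(p)*15)*29 + 46773) = √(((-5 - 30)²*15)*29 + 46773) = √(((-35)²*15)*29 + 46773) = √((1225*15)*29 + 46773) = √(18375*29 + 46773) = √(532875 + 46773) = √579648 = 8*√9057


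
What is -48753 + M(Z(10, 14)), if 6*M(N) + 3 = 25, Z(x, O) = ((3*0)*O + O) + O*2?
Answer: -146248/3 ≈ -48749.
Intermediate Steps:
Z(x, O) = 3*O (Z(x, O) = (0*O + O) + 2*O = (0 + O) + 2*O = O + 2*O = 3*O)
M(N) = 11/3 (M(N) = -½ + (⅙)*25 = -½ + 25/6 = 11/3)
-48753 + M(Z(10, 14)) = -48753 + 11/3 = -146248/3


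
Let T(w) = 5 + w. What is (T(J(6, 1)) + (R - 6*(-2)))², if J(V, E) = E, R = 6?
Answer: 576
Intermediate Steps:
(T(J(6, 1)) + (R - 6*(-2)))² = ((5 + 1) + (6 - 6*(-2)))² = (6 + (6 + 12))² = (6 + 18)² = 24² = 576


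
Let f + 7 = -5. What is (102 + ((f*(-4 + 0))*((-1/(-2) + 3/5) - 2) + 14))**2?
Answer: 132496/25 ≈ 5299.8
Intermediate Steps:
f = -12 (f = -7 - 5 = -12)
(102 + ((f*(-4 + 0))*((-1/(-2) + 3/5) - 2) + 14))**2 = (102 + ((-12*(-4 + 0))*((-1/(-2) + 3/5) - 2) + 14))**2 = (102 + ((-12*(-4))*((-1*(-1/2) + 3*(1/5)) - 2) + 14))**2 = (102 + (48*((1/2 + 3/5) - 2) + 14))**2 = (102 + (48*(11/10 - 2) + 14))**2 = (102 + (48*(-9/10) + 14))**2 = (102 + (-216/5 + 14))**2 = (102 - 146/5)**2 = (364/5)**2 = 132496/25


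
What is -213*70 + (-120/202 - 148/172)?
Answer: -64760447/4343 ≈ -14911.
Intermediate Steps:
-213*70 + (-120/202 - 148/172) = -14910 + (-120*1/202 - 148*1/172) = -14910 + (-60/101 - 37/43) = -14910 - 6317/4343 = -64760447/4343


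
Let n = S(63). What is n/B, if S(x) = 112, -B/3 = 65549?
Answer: -112/196647 ≈ -0.00056955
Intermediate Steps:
B = -196647 (B = -3*65549 = -196647)
n = 112
n/B = 112/(-196647) = 112*(-1/196647) = -112/196647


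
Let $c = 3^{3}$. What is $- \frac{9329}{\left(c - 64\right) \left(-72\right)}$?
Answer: $- \frac{9329}{2664} \approx -3.5019$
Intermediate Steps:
$c = 27$
$- \frac{9329}{\left(c - 64\right) \left(-72\right)} = - \frac{9329}{\left(27 - 64\right) \left(-72\right)} = - \frac{9329}{\left(-37\right) \left(-72\right)} = - \frac{9329}{2664}$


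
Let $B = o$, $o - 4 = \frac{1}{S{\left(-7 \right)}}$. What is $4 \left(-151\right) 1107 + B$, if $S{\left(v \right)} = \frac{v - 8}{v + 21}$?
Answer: $- \frac{10029374}{15} \approx -6.6863 \cdot 10^{5}$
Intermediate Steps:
$S{\left(v \right)} = \frac{-8 + v}{21 + v}$
$o = \frac{46}{15}$ ($o = 4 + \frac{1}{\frac{1}{21 - 7} \left(-8 - 7\right)} = 4 + \frac{1}{\frac{1}{14} \left(-15\right)} = 4 + \frac{1}{- \frac{15}{14}} = 4 - \frac{14}{15} = \frac{46}{15} \approx 3.0667$)
$B = \frac{46}{15} \approx 3.0667$
$4 \left(-151\right) 1107 + B = 4 \left(-151\right) 1107 + \frac{46}{15} = \left(-604\right) 1107 + \frac{46}{15} = -668628 + \frac{46}{15} = - \frac{10029374}{15}$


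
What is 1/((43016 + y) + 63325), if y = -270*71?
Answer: 1/87171 ≈ 1.1472e-5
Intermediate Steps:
y = -19170
1/((43016 + y) + 63325) = 1/((43016 - 19170) + 63325) = 1/(23846 + 63325) = 1/87171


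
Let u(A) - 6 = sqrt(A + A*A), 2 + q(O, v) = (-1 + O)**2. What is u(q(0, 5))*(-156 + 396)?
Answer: 1440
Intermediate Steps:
q(O, v) = -2 + (-1 + O)**2
u(A) = 6 + sqrt(A + A**2) (u(A) = 6 + sqrt(A + A*A) = 6 + sqrt(A + A**2))
u(q(0, 5))*(-156 + 396) = (6 + sqrt((-2 + (-1 + 0)**2)*(1 + (-2 + (-1 + 0)**2))))*(-156 + 396) = (6 + sqrt((-2 + (-1)**2)*(1 + (-2 + (-1)**2))))*240 = (6 + sqrt((-2 + 1)*(1 + (-2 + 1))))*240 = (6 + sqrt(-(1 - 1)))*240 = (6 + sqrt(-1*0))*240 = (6 + sqrt(0))*240 = (6 + 0)*240 = 6*240 = 1440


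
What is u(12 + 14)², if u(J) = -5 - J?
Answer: 961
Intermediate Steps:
u(12 + 14)² = (-5 - (12 + 14))² = (-5 - 1*26)² = (-5 - 26)² = (-31)² = 961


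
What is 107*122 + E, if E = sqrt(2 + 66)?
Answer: 13054 + 2*sqrt(17) ≈ 13062.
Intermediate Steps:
E = 2*sqrt(17) (E = sqrt(68) = 2*sqrt(17) ≈ 8.2462)
107*122 + E = 107*122 + 2*sqrt(17) = 13054 + 2*sqrt(17)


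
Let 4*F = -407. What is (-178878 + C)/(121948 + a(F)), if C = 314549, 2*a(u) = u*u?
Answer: 4341472/4067985 ≈ 1.0672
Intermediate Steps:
F = -407/4 (F = (¼)*(-407) = -407/4 ≈ -101.75)
a(u) = u²/2 (a(u) = (u*u)/2 = u²/2)
(-178878 + C)/(121948 + a(F)) = (-178878 + 314549)/(121948 + (-407/4)²/2) = 135671/(121948 + (½)*(165649/16)) = 135671/(121948 + 165649/32) = 135671/(4067985/32) = 135671*(32/4067985) = 4341472/4067985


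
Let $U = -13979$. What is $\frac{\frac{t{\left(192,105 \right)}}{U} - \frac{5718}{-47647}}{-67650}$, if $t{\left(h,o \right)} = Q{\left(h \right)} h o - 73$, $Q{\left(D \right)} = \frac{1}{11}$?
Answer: $\frac{43051837}{495646623883950} \approx 8.686 \cdot 10^{-8}$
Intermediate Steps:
$Q{\left(D \right)} = \frac{1}{11}$
$t{\left(h,o \right)} = -73 + \frac{h o}{11}$ ($t{\left(h,o \right)} = \frac{h}{11} o - 73 = \frac{h o}{11} - 73 = -73 + \frac{h o}{11}$)
$\frac{\frac{t{\left(192,105 \right)}}{U} - \frac{5718}{-47647}}{-67650} = \frac{\frac{-73 + \frac{1}{11} \cdot 192 \cdot 105}{-13979} - \frac{5718}{-47647}}{-67650} = \left(\left(-73 + \frac{20160}{11}\right) \left(- \frac{1}{13979}\right) - - \frac{5718}{47647}\right) \left(- \frac{1}{67650}\right) = \left(\frac{19357}{11} \left(- \frac{1}{13979}\right) + \frac{5718}{47647}\right) \left(- \frac{1}{67650}\right) = \left(- \frac{19357}{153769} + \frac{5718}{47647}\right) \left(- \frac{1}{67650}\right) = \left(- \frac{43051837}{7326631543}\right) \left(- \frac{1}{67650}\right) = \frac{43051837}{495646623883950}$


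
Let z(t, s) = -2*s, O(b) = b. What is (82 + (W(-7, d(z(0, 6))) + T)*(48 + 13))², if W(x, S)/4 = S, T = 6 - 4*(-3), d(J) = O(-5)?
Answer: 1600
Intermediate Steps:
d(J) = -5
T = 18 (T = 6 + 12 = 18)
W(x, S) = 4*S
(82 + (W(-7, d(z(0, 6))) + T)*(48 + 13))² = (82 + (4*(-5) + 18)*(48 + 13))² = (82 + (-20 + 18)*61)² = (82 - 2*61)² = (82 - 122)² = (-40)² = 1600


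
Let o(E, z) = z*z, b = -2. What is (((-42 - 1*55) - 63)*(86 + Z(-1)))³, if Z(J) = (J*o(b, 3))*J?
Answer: -3511808000000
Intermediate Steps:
o(E, z) = z²
Z(J) = 9*J² (Z(J) = (J*3²)*J = (J*9)*J = (9*J)*J = 9*J²)
(((-42 - 1*55) - 63)*(86 + Z(-1)))³ = (((-42 - 1*55) - 63)*(86 + 9*(-1)²))³ = (((-42 - 55) - 63)*(86 + 9*1))³ = ((-97 - 63)*(86 + 9))³ = (-160*95)³ = (-15200)³ = -3511808000000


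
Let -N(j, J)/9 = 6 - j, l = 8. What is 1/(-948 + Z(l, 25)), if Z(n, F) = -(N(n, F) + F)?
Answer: -1/991 ≈ -0.0010091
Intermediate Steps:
N(j, J) = -54 + 9*j (N(j, J) = -9*(6 - j) = -54 + 9*j)
Z(n, F) = 54 - F - 9*n (Z(n, F) = -((-54 + 9*n) + F) = -(-54 + F + 9*n) = 54 - F - 9*n)
1/(-948 + Z(l, 25)) = 1/(-948 + (54 - 1*25 - 9*8)) = 1/(-948 + (54 - 25 - 72)) = 1/(-948 - 43) = 1/(-991) = -1/991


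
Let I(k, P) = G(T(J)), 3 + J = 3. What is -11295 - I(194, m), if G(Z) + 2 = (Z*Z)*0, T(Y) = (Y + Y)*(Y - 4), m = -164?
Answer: -11293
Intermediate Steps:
J = 0 (J = -3 + 3 = 0)
T(Y) = 2*Y*(-4 + Y) (T(Y) = (2*Y)*(-4 + Y) = 2*Y*(-4 + Y))
G(Z) = -2 (G(Z) = -2 + (Z*Z)*0 = -2 + Z**2*0 = -2 + 0 = -2)
I(k, P) = -2
-11295 - I(194, m) = -11295 - 1*(-2) = -11295 + 2 = -11293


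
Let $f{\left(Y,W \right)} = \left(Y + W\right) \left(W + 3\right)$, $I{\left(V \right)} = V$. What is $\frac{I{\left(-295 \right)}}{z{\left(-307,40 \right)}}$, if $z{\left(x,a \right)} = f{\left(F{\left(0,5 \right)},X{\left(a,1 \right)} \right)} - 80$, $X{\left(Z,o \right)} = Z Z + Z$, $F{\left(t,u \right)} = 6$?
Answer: $- \frac{295}{2704298} \approx -0.00010909$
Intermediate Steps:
$X{\left(Z,o \right)} = Z + Z^{2}$ ($X{\left(Z,o \right)} = Z^{2} + Z = Z + Z^{2}$)
$f{\left(Y,W \right)} = \left(3 + W\right) \left(W + Y\right)$ ($f{\left(Y,W \right)} = \left(W + Y\right) \left(3 + W\right) = \left(3 + W\right) \left(W + Y\right)$)
$z{\left(x,a \right)} = -62 + a^{2} \left(1 + a\right)^{2} + 9 a \left(1 + a\right)$ ($z{\left(x,a \right)} = \left(\left(a \left(1 + a\right)\right)^{2} + 3 a \left(1 + a\right) + 3 \cdot 6 + a \left(1 + a\right) 6\right) - 80 = \left(a^{2} \left(1 + a\right)^{2} + 3 a \left(1 + a\right) + 18 + 6 a \left(1 + a\right)\right) - 80 = \left(18 + a^{2} \left(1 + a\right)^{2} + 9 a \left(1 + a\right)\right) - 80 = -62 + a^{2} \left(1 + a\right)^{2} + 9 a \left(1 + a\right)$)
$\frac{I{\left(-295 \right)}}{z{\left(-307,40 \right)}} = - \frac{295}{-62 + 40^{2} \left(1 + 40\right)^{2} + 9 \cdot 40 \left(1 + 40\right)} = - \frac{295}{-62 + 1600 \cdot 41^{2} + 9 \cdot 40 \cdot 41} = - \frac{295}{-62 + 1600 \cdot 1681 + 14760} = - \frac{295}{-62 + 2689600 + 14760} = - \frac{295}{2704298}$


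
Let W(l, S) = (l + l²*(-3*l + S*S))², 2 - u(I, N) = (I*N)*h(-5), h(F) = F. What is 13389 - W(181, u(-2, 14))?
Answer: -367371080123305975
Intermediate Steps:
u(I, N) = 2 + 5*I*N (u(I, N) = 2 - I*N*(-5) = 2 - (-5)*I*N = 2 + 5*I*N)
W(l, S) = (l + l²*(S² - 3*l))² (W(l, S) = (l + l²*(-3*l + S²))² = (l + l²*(S² - 3*l))²)
13389 - W(181, u(-2, 14)) = 13389 - 181²*(1 - 3*181² + 181*(2 + 5*(-2)*14)²)² = 13389 - 32761*(1 - 3*32761 + 181*(2 - 140)²)² = 13389 - 32761*(1 - 98283 + 181*(-138)²)² = 13389 - 32761*(1 - 98283 + 181*19044)² = 13389 - 32761*(1 - 98283 + 3446964)² = 13389 - 32761*3348682² = 13389 - 32761*11213671137124 = 13389 - 1*367371080123319364 = 13389 - 367371080123319364 = -367371080123305975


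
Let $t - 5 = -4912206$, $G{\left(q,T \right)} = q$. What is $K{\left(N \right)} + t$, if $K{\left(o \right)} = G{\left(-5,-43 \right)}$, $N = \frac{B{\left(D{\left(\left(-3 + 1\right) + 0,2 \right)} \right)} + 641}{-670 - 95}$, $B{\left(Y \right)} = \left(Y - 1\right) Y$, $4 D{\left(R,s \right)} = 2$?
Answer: $-4912206$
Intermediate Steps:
$D{\left(R,s \right)} = \frac{1}{2}$ ($D{\left(R,s \right)} = \frac{1}{4} \cdot 2 = \frac{1}{2}$)
$B{\left(Y \right)} = Y \left(-1 + Y\right)$ ($B{\left(Y \right)} = \left(-1 + Y\right) Y = Y \left(-1 + Y\right)$)
$t = -4912201$ ($t = 5 - 4912206 = -4912201$)
$N = - \frac{2563}{3060}$ ($N = \frac{\frac{-1 + \frac{1}{2}}{2} + 641}{-670 - 95} = \frac{\frac{1}{2} \left(- \frac{1}{2}\right) + 641}{-765} = \left(- \frac{1}{4} + 641\right) \left(- \frac{1}{765}\right) = \frac{2563}{4} \left(- \frac{1}{765}\right) = - \frac{2563}{3060} \approx -0.83758$)
$K{\left(o \right)} = -5$
$K{\left(N \right)} + t = -5 - 4912201 = -4912206$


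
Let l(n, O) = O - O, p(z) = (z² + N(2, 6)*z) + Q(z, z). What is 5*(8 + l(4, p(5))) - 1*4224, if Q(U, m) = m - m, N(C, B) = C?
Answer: -4184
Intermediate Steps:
Q(U, m) = 0
p(z) = z² + 2*z (p(z) = (z² + 2*z) + 0 = z² + 2*z)
l(n, O) = 0
5*(8 + l(4, p(5))) - 1*4224 = 5*(8 + 0) - 1*4224 = 5*8 - 4224 = 40 - 4224 = -4184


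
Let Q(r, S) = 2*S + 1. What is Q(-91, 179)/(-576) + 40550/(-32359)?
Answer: -34973681/18638784 ≈ -1.8764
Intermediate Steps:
Q(r, S) = 1 + 2*S
Q(-91, 179)/(-576) + 40550/(-32359) = (1 + 2*179)/(-576) + 40550/(-32359) = (1 + 358)*(-1/576) + 40550*(-1/32359) = 359*(-1/576) - 40550/32359 = -359/576 - 40550/32359 = -34973681/18638784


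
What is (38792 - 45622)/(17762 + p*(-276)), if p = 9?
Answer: -3415/7639 ≈ -0.44705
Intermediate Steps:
(38792 - 45622)/(17762 + p*(-276)) = (38792 - 45622)/(17762 + 9*(-276)) = -6830/(17762 - 2484) = -6830/15278 = -6830*1/15278 = -3415/7639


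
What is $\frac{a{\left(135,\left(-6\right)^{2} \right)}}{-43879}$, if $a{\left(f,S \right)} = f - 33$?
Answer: $- \frac{102}{43879} \approx -0.0023246$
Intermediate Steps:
$a{\left(f,S \right)} = -33 + f$
$\frac{a{\left(135,\left(-6\right)^{2} \right)}}{-43879} = \frac{-33 + 135}{-43879} = 102 \left(- \frac{1}{43879}\right) = - \frac{102}{43879}$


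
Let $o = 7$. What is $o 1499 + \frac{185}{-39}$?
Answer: $\frac{409042}{39} \approx 10488.0$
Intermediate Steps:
$o 1499 + \frac{185}{-39} = 7 \cdot 1499 + \frac{185}{-39} = 10493 + 185 \left(- \frac{1}{39}\right) = 10493 - \frac{185}{39} = \frac{409042}{39}$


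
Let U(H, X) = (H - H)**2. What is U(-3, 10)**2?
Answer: 0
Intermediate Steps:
U(H, X) = 0 (U(H, X) = 0**2 = 0)
U(-3, 10)**2 = 0**2 = 0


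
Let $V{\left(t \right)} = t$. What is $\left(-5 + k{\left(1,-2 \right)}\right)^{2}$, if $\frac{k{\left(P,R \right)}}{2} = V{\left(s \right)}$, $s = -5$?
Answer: $225$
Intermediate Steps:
$k{\left(P,R \right)} = -10$ ($k{\left(P,R \right)} = 2 \left(-5\right) = -10$)
$\left(-5 + k{\left(1,-2 \right)}\right)^{2} = \left(-5 - 10\right)^{2} = \left(-15\right)^{2} = 225$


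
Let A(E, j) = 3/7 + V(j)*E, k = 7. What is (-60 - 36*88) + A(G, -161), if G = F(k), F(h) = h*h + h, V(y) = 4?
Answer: -21025/7 ≈ -3003.6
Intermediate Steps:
F(h) = h + h² (F(h) = h² + h = h + h²)
G = 56 (G = 7*(1 + 7) = 7*8 = 56)
A(E, j) = 3/7 + 4*E
(-60 - 36*88) + A(G, -161) = (-60 - 36*88) + (3/7 + 4*56) = (-60 - 3168) + (3/7 + 224) = -3228 + 1571/7 = -21025/7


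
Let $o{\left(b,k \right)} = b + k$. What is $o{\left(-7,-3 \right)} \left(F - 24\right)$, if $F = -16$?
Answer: $400$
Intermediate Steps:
$o{\left(-7,-3 \right)} \left(F - 24\right) = \left(-7 - 3\right) \left(-16 - 24\right) = \left(-10\right) \left(-40\right) = 400$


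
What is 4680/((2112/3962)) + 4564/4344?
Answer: 209783287/23892 ≈ 8780.5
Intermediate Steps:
4680/((2112/3962)) + 4564/4344 = 4680/((2112*(1/3962))) + 4564*(1/4344) = 4680/(1056/1981) + 1141/1086 = 4680*(1981/1056) + 1141/1086 = 386295/44 + 1141/1086 = 209783287/23892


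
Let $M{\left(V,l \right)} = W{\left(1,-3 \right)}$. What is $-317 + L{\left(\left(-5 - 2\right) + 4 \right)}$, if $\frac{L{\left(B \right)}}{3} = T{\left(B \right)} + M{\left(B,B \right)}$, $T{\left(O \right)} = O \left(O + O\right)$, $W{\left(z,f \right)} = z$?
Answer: $-260$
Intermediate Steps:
$M{\left(V,l \right)} = 1$
$T{\left(O \right)} = 2 O^{2}$ ($T{\left(O \right)} = O 2 O = 2 O^{2}$)
$L{\left(B \right)} = 3 + 6 B^{2}$ ($L{\left(B \right)} = 3 \left(2 B^{2} + 1\right) = 3 \left(1 + 2 B^{2}\right) = 3 + 6 B^{2}$)
$-317 + L{\left(\left(-5 - 2\right) + 4 \right)} = -317 + \left(3 + 6 \left(\left(-5 - 2\right) + 4\right)^{2}\right) = -317 + \left(3 + 6 \left(-7 + 4\right)^{2}\right) = -317 + \left(3 + 6 \left(-3\right)^{2}\right) = -317 + \left(3 + 6 \cdot 9\right) = -317 + \left(3 + 54\right) = -317 + 57 = -260$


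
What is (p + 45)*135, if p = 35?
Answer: 10800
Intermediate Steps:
(p + 45)*135 = (35 + 45)*135 = 80*135 = 10800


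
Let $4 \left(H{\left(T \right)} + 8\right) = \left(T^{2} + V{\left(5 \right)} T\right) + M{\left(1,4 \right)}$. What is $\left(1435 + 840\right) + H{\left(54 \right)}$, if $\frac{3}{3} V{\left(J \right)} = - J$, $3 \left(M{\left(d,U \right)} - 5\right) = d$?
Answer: $\frac{17579}{6} \approx 2929.8$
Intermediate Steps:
$M{\left(d,U \right)} = 5 + \frac{d}{3}$
$V{\left(J \right)} = - J$
$H{\left(T \right)} = - \frac{20}{3} - \frac{5 T}{4} + \frac{T^{2}}{4}$ ($H{\left(T \right)} = -8 + \frac{\left(T^{2} + \left(-1\right) 5 T\right) + \left(5 + \frac{1}{3} \cdot 1\right)}{4} = -8 + \frac{\left(T^{2} - 5 T\right) + \left(5 + \frac{1}{3}\right)}{4} = -8 + \frac{\left(T^{2} - 5 T\right) + \frac{16}{3}}{4} = -8 + \frac{\frac{16}{3} + T^{2} - 5 T}{4} = -8 + \left(\frac{4}{3} - \frac{5 T}{4} + \frac{T^{2}}{4}\right) = - \frac{20}{3} - \frac{5 T}{4} + \frac{T^{2}}{4}$)
$\left(1435 + 840\right) + H{\left(54 \right)} = \left(1435 + 840\right) - \left(\frac{445}{6} - 729\right) = 2275 - - \frac{3929}{6} = 2275 + \frac{3929}{6} = \frac{17579}{6}$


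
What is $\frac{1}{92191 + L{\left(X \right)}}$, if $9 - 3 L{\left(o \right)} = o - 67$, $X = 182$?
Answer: $\frac{3}{276467} \approx 1.0851 \cdot 10^{-5}$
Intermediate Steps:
$L{\left(o \right)} = \frac{76}{3} - \frac{o}{3}$ ($L{\left(o \right)} = 3 - \frac{o - 67}{3} = 3 - \frac{-67 + o}{3} = 3 - \left(- \frac{67}{3} + \frac{o}{3}\right) = \frac{76}{3} - \frac{o}{3}$)
$\frac{1}{92191 + L{\left(X \right)}} = \frac{1}{92191 + \left(\frac{76}{3} - \frac{182}{3}\right)} = \frac{1}{92191 - \frac{106}{3}} = \frac{1}{\frac{276467}{3}} = \frac{3}{276467}$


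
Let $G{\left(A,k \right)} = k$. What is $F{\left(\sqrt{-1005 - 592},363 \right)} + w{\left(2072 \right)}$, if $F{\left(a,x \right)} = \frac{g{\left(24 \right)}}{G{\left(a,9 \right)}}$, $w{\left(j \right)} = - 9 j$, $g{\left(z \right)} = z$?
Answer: $- \frac{55936}{3} \approx -18645.0$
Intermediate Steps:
$F{\left(a,x \right)} = \frac{8}{3}$ ($F{\left(a,x \right)} = \frac{24}{9} = 24 \cdot \frac{1}{9} = \frac{8}{3}$)
$F{\left(\sqrt{-1005 - 592},363 \right)} + w{\left(2072 \right)} = \frac{8}{3} - 18648 = - \frac{55936}{3}$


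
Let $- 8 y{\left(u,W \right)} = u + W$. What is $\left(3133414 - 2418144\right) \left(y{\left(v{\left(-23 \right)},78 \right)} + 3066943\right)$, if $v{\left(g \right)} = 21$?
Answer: $\frac{8774733872575}{4} \approx 2.1937 \cdot 10^{12}$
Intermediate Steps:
$y{\left(u,W \right)} = - \frac{W}{8} - \frac{u}{8}$ ($y{\left(u,W \right)} = - \frac{u + W}{8} = - \frac{W + u}{8} = - \frac{W}{8} - \frac{u}{8}$)
$\left(3133414 - 2418144\right) \left(y{\left(v{\left(-23 \right)},78 \right)} + 3066943\right) = \left(3133414 - 2418144\right) \left(\left(\left(- \frac{1}{8}\right) 78 - \frac{21}{8}\right) + 3066943\right) = 715270 \left(\left(- \frac{39}{4} - \frac{21}{8}\right) + 3066943\right) = 715270 \left(- \frac{99}{8} + 3066943\right) = 715270 \cdot \frac{24535445}{8} = \frac{8774733872575}{4}$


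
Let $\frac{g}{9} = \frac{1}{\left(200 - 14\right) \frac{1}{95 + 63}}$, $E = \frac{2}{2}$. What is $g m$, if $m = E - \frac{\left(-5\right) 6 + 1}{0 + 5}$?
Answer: $\frac{8058}{155} \approx 51.987$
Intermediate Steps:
$E = 1$ ($E = 2 \cdot \frac{1}{2} = 1$)
$m = \frac{34}{5}$ ($m = 1 - \frac{\left(-5\right) 6 + 1}{0 + 5} = 1 - \frac{-30 + 1}{5} = 1 - \left(-29\right) \frac{1}{5} = 1 - - \frac{29}{5} = 1 + \frac{29}{5} = \frac{34}{5} \approx 6.8$)
$g = \frac{237}{31}$ ($g = \frac{9}{\left(200 - 14\right) \frac{1}{95 + 63}} = \frac{9}{186 \cdot \frac{1}{158}} = \frac{9}{\frac{93}{79}} = 9 \cdot \frac{79}{93} = \frac{237}{31} \approx 7.6452$)
$g m = \frac{237}{31} \cdot \frac{34}{5} = \frac{8058}{155}$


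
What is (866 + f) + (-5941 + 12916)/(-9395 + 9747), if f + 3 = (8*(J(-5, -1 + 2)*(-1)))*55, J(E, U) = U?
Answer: 155871/352 ≈ 442.82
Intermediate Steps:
f = -443 (f = -3 + (8*((-1 + 2)*(-1)))*55 = -3 + (8*(1*(-1)))*55 = -3 + (8*(-1))*55 = -3 - 8*55 = -3 - 440 = -443)
(866 + f) + (-5941 + 12916)/(-9395 + 9747) = (866 - 443) + (-5941 + 12916)/(-9395 + 9747) = 423 + 6975/352 = 155871/352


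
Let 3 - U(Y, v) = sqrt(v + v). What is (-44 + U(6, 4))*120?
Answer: -4920 - 240*sqrt(2) ≈ -5259.4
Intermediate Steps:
U(Y, v) = 3 - sqrt(2)*sqrt(v) (U(Y, v) = 3 - sqrt(v + v) = 3 - sqrt(2*v) = 3 - sqrt(2)*sqrt(v))
(-44 + U(6, 4))*120 = (-44 + (3 - sqrt(2)*sqrt(4)))*120 = (-44 + (3 - 1*sqrt(2)*2))*120 = (-44 + (3 - 2*sqrt(2)))*120 = (-41 - 2*sqrt(2))*120 = -4920 - 240*sqrt(2)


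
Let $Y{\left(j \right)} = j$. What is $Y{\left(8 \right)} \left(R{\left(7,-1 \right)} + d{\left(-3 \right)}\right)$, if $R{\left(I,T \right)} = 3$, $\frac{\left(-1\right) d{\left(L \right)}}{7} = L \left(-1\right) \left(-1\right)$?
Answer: $192$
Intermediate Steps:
$d{\left(L \right)} = - 7 L$ ($d{\left(L \right)} = - 7 L \left(-1\right) \left(-1\right) = - 7 - L \left(-1\right) = - 7 L$)
$Y{\left(8 \right)} \left(R{\left(7,-1 \right)} + d{\left(-3 \right)}\right) = 8 \left(3 - -21\right) = 8 \left(3 + 21\right) = 8 \cdot 24 = 192$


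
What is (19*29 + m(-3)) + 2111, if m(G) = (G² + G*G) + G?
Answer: 2677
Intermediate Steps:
m(G) = G + 2*G² (m(G) = (G² + G²) + G = 2*G² + G = G + 2*G²)
(19*29 + m(-3)) + 2111 = (19*29 - 3*(1 + 2*(-3))) + 2111 = (551 - 3*(1 - 6)) + 2111 = (551 - 3*(-5)) + 2111 = (551 + 15) + 2111 = 566 + 2111 = 2677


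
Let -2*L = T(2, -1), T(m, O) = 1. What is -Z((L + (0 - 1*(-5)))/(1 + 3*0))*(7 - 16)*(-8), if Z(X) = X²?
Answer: -1458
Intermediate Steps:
L = -½ (L = -½*1 = -½ ≈ -0.50000)
-Z((L + (0 - 1*(-5)))/(1 + 3*0))*(7 - 16)*(-8) = -((-½ + (0 - 1*(-5)))/(1 + 3*0))²*(7 - 16)*(-8) = -((-½ + (0 + 5))/(1 + 0))²*(-9)*(-8) = -((-½ + 5)/1)²*(-9)*(-8) = -((9/2)*1)²*(-9)*(-8) = -(9/2)²*(-9)*(-8) = -(81/4)*(-9)*(-8) = -(-729)*(-8)/4 = -1*1458 = -1458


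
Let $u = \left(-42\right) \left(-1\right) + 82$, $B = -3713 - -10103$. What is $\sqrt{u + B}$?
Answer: $\sqrt{6514} \approx 80.709$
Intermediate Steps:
$B = 6390$ ($B = -3713 + 10103 = 6390$)
$u = 124$ ($u = 42 + 82 = 124$)
$\sqrt{u + B} = \sqrt{124 + 6390} = \sqrt{6514}$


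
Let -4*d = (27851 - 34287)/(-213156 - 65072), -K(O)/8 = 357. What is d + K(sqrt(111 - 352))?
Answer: -794620777/278228 ≈ -2856.0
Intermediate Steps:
K(O) = -2856 (K(O) = -8*357 = -2856)
d = -1609/278228 (d = -(27851 - 34287)/(4*(-213156 - 65072)) = -(-1609)/(-278228) = -(-1609)*(-1)/278228 = -1/4*1609/69557 = -1609/278228 ≈ -0.0057830)
d + K(sqrt(111 - 352)) = -1609/278228 - 2856 = -794620777/278228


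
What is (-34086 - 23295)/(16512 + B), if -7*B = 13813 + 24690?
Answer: -401667/77081 ≈ -5.2110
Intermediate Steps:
B = -38503/7 (B = -(13813 + 24690)/7 = -⅐*38503 = -38503/7 ≈ -5500.4)
(-34086 - 23295)/(16512 + B) = (-34086 - 23295)/(16512 - 38503/7) = -57381/77081/7 = -57381*7/77081 = -401667/77081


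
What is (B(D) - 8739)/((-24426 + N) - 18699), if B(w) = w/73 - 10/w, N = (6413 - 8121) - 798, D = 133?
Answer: 84829992/443031379 ≈ 0.19148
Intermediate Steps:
N = -2506 (N = -1708 - 798 = -2506)
B(w) = -10/w + w/73 (B(w) = w*(1/73) - 10/w = w/73 - 10/w = -10/w + w/73)
(B(D) - 8739)/((-24426 + N) - 18699) = ((-10/133 + (1/73)*133) - 8739)/((-24426 - 2506) - 18699) = ((-10*1/133 + 133/73) - 8739)/(-26932 - 18699) = ((-10/133 + 133/73) - 8739)/(-45631) = (16959/9709 - 8739)*(-1/45631) = -84829992/9709*(-1/45631) = 84829992/443031379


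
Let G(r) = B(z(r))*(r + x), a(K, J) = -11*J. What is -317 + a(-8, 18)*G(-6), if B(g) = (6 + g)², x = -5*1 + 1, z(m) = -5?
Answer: 1663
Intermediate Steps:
x = -4 (x = -5 + 1 = -4)
G(r) = -4 + r (G(r) = (6 - 5)²*(r - 4) = 1²*(-4 + r) = 1*(-4 + r) = -4 + r)
-317 + a(-8, 18)*G(-6) = -317 + (-11*18)*(-4 - 6) = -317 - 198*(-10) = -317 + 1980 = 1663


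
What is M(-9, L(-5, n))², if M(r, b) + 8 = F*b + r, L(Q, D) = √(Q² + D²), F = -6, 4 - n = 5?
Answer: 1225 + 204*√26 ≈ 2265.2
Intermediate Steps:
n = -1 (n = 4 - 1*5 = 4 - 5 = -1)
L(Q, D) = √(D² + Q²)
M(r, b) = -8 + r - 6*b (M(r, b) = -8 + (-6*b + r) = -8 + (r - 6*b) = -8 + r - 6*b)
M(-9, L(-5, n))² = (-8 - 9 - 6*√((-1)² + (-5)²))² = (-8 - 9 - 6*√(1 + 25))² = (-8 - 9 - 6*√26)² = (-17 - 6*√26)²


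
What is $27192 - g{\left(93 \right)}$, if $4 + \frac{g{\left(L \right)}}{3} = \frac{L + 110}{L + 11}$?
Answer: $\frac{2828607}{104} \approx 27198.0$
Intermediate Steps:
$g{\left(L \right)} = -12 + \frac{3 \left(110 + L\right)}{11 + L}$ ($g{\left(L \right)} = -12 + 3 \frac{L + 110}{L + 11} = -12 + 3 \frac{110 + L}{11 + L} = -12 + \frac{3 \left(110 + L\right)}{11 + L}$)
$27192 - g{\left(93 \right)} = 27192 - \frac{9 \left(22 - 93\right)}{11 + 93} = 27192 - \frac{9 \left(22 - 93\right)}{104} = 27192 - 9 \cdot \frac{1}{104} \left(-71\right) = 27192 - - \frac{639}{104} = 27192 + \frac{639}{104} = \frac{2828607}{104}$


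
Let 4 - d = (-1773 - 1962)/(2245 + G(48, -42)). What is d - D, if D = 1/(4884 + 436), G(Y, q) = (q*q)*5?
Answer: 51064467/11773160 ≈ 4.3374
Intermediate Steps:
G(Y, q) = 5*q² (G(Y, q) = q²*5 = 5*q²)
D = 1/5320 ≈ 0.00018797
d = 9599/2213 (d = 4 - (-1773 - 1962)/(2245 + 5*(-42)²) = 4 - (-3735)/(2245 + 5*1764) = 4 - (-3735)/(2245 + 8820) = 4 - (-3735)/11065 = 4 - 1*(-747/2213) = 4 + 747/2213 = 9599/2213 ≈ 4.3375)
d - D = 9599/2213 - 1*1/5320 = 9599/2213 - 1/5320 = 51064467/11773160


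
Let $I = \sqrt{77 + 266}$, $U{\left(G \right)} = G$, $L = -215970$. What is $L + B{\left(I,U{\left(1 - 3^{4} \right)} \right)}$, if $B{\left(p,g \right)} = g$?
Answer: $-216050$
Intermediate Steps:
$I = 7 \sqrt{7}$ ($I = \sqrt{343} = 7 \sqrt{7} \approx 18.52$)
$L + B{\left(I,U{\left(1 - 3^{4} \right)} \right)} = -215970 + \left(1 - 3^{4}\right) = -215970 + \left(1 - 81\right) = -215970 - 80 = -216050$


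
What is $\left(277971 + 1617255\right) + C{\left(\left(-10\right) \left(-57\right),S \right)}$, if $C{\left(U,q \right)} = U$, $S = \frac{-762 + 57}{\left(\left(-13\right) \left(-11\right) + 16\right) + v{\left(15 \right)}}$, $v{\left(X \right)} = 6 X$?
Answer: $1895796$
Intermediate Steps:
$S = - \frac{235}{83}$ ($S = \frac{-762 + 57}{\left(\left(-13\right) \left(-11\right) + 16\right) + 6 \cdot 15} = - \frac{705}{\left(143 + 16\right) + 90} = - \frac{705}{159 + 90} = - \frac{705}{249} = \left(-705\right) \frac{1}{249} = - \frac{235}{83} \approx -2.8313$)
$\left(277971 + 1617255\right) + C{\left(\left(-10\right) \left(-57\right),S \right)} = \left(277971 + 1617255\right) - -570 = 1895226 + 570 = 1895796$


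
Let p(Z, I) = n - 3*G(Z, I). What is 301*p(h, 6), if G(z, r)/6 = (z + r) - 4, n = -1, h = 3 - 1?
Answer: -21973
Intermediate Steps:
h = 2
G(z, r) = -24 + 6*r + 6*z (G(z, r) = 6*((z + r) - 4) = 6*((r + z) - 4) = 6*(-4 + r + z) = -24 + 6*r + 6*z)
p(Z, I) = 71 - 18*I - 18*Z (p(Z, I) = -1 - 3*(-24 + 6*I + 6*Z) = -1 + (72 - 18*I - 18*Z) = 71 - 18*I - 18*Z)
301*p(h, 6) = 301*(71 - 18*6 - 18*2) = 301*(71 - 108 - 36) = 301*(-73) = -21973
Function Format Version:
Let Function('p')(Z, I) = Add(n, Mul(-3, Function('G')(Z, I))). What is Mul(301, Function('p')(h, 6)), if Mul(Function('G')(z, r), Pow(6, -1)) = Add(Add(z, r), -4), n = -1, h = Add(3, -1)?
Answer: -21973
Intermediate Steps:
h = 2
Function('G')(z, r) = Add(-24, Mul(6, r), Mul(6, z)) (Function('G')(z, r) = Mul(6, Add(Add(z, r), -4)) = Mul(6, Add(Add(r, z), -4)) = Mul(6, Add(-4, r, z)) = Add(-24, Mul(6, r), Mul(6, z)))
Function('p')(Z, I) = Add(71, Mul(-18, I), Mul(-18, Z)) (Function('p')(Z, I) = Add(-1, Mul(-3, Add(-24, Mul(6, I), Mul(6, Z)))) = Add(-1, Add(72, Mul(-18, I), Mul(-18, Z))) = Add(71, Mul(-18, I), Mul(-18, Z)))
Mul(301, Function('p')(h, 6)) = Mul(301, Add(71, Mul(-18, 6), Mul(-18, 2))) = Mul(301, Add(71, -108, -36)) = Mul(301, -73) = -21973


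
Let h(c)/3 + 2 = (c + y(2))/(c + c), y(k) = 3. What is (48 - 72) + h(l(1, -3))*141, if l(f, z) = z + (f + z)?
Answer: -3927/5 ≈ -785.40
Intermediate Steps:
l(f, z) = f + 2*z
h(c) = -6 + 3*(3 + c)/(2*c) (h(c) = -6 + 3*((c + 3)/(c + c)) = -6 + 3*((3 + c)/((2*c))) = -6 + 3*((3 + c)*(1/(2*c))) = -6 + 3*((3 + c)/(2*c)) = -6 + 3*(3 + c)/(2*c))
(48 - 72) + h(l(1, -3))*141 = (48 - 72) + (9*(1 - (1 + 2*(-3)))/(2*(1 + 2*(-3))))*141 = -24 + (9*(1 - (1 - 6))/(2*(1 - 6)))*141 = -24 + ((9/2)*(1 - 1*(-5))/(-5))*141 = -24 + ((9/2)*(-⅕)*(1 + 5))*141 = -24 + ((9/2)*(-⅕)*6)*141 = -24 - 27/5*141 = -24 - 3807/5 = -3927/5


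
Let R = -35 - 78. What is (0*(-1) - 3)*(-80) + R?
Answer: 127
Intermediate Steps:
R = -113
(0*(-1) - 3)*(-80) + R = (0*(-1) - 3)*(-80) - 113 = (0 - 3)*(-80) - 113 = -3*(-80) - 113 = 240 - 113 = 127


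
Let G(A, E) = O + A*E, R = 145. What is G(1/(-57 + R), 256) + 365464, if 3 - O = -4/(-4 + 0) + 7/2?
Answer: 8040239/22 ≈ 3.6547e+5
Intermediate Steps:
O = -3/2 (O = 3 - (-4/(-4 + 0) + 7/2) = 3 - (-4/(-4) + 7*(½)) = 3 - (-4*(-¼) + 7/2) = 3 - (1 + 7/2) = 3 - 1*9/2 = 3 - 9/2 = -3/2 ≈ -1.5000)
G(A, E) = -3/2 + A*E
G(1/(-57 + R), 256) + 365464 = (-3/2 + 256/(-57 + 145)) + 365464 = (-3/2 + 256/88) + 365464 = (-3/2 + (1/88)*256) + 365464 = (-3/2 + 32/11) + 365464 = 31/22 + 365464 = 8040239/22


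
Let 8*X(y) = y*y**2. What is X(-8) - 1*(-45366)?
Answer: 45302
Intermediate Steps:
X(y) = y**3/8 (X(y) = (y*y**2)/8 = y**3/8)
X(-8) - 1*(-45366) = (1/8)*(-8)**3 - 1*(-45366) = (1/8)*(-512) + 45366 = -64 + 45366 = 45302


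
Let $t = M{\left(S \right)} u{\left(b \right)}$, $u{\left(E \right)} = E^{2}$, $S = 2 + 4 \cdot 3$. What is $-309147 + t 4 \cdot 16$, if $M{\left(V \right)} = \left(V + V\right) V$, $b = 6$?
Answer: $594021$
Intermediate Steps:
$S = 14$ ($S = 2 + 12 = 14$)
$M{\left(V \right)} = 2 V^{2}$ ($M{\left(V \right)} = 2 V V = 2 V^{2}$)
$t = 14112$ ($t = 2 \cdot 14^{2} \cdot 6^{2} = 2 \cdot 196 \cdot 36 = 392 \cdot 36 = 14112$)
$-309147 + t 4 \cdot 16 = -309147 + 14112 \cdot 4 \cdot 16 = -309147 + 56448 \cdot 16 = -309147 + 903168 = 594021$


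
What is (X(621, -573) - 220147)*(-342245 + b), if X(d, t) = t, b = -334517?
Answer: 149374908640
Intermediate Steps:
(X(621, -573) - 220147)*(-342245 + b) = (-573 - 220147)*(-342245 - 334517) = -220720*(-676762) = 149374908640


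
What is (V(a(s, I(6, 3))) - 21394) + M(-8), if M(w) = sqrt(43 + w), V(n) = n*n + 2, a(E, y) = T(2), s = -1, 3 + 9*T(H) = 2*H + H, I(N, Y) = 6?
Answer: -192527/9 + sqrt(35) ≈ -21386.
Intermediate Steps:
T(H) = -1/3 + H/3 (T(H) = -1/3 + (2*H + H)/9 = -1/3 + (3*H)/9 = -1/3 + H/3)
a(E, y) = 1/3 (a(E, y) = -1/3 + (1/3)*2 = -1/3 + 2/3 = 1/3)
V(n) = 2 + n**2 (V(n) = n**2 + 2 = 2 + n**2)
(V(a(s, I(6, 3))) - 21394) + M(-8) = ((2 + (1/3)**2) - 21394) + sqrt(43 - 8) = ((2 + 1/9) - 21394) + sqrt(35) = (19/9 - 21394) + sqrt(35) = -192527/9 + sqrt(35)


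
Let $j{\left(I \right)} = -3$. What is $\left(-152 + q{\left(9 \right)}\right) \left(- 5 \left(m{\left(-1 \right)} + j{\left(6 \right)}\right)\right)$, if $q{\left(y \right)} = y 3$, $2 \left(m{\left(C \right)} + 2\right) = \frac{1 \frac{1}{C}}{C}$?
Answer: $- \frac{5625}{2} \approx -2812.5$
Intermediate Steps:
$m{\left(C \right)} = -2 + \frac{1}{2 C^{2}}$ ($m{\left(C \right)} = -2 + \frac{1 \frac{1}{C} \frac{1}{C}}{2} = -2 + \frac{\frac{1}{C} \frac{1}{C}}{2} = -2 + \frac{1}{2 C^{2}}$)
$q{\left(y \right)} = 3 y$
$\left(-152 + q{\left(9 \right)}\right) \left(- 5 \left(m{\left(-1 \right)} + j{\left(6 \right)}\right)\right) = \left(-152 + 3 \cdot 9\right) \left(- 5 \left(\left(-2 + \frac{1}{2 \cdot 1}\right) - 3\right)\right) = \left(-152 + 27\right) \left(- 5 \left(\left(-2 + \frac{1}{2} \cdot 1\right) - 3\right)\right) = - 125 \left(- 5 \left(\left(-2 + \frac{1}{2}\right) - 3\right)\right) = - 125 \left(- 5 \left(- \frac{3}{2} - 3\right)\right) = - 125 \left(\left(-5\right) \left(- \frac{9}{2}\right)\right) = \left(-125\right) \frac{45}{2} = - \frac{5625}{2}$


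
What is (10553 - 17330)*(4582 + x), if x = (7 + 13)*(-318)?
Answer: 12049506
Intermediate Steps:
x = -6360 (x = 20*(-318) = -6360)
(10553 - 17330)*(4582 + x) = (10553 - 17330)*(4582 - 6360) = -6777*(-1778) = 12049506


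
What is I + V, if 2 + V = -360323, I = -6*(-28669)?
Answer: -188311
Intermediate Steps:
I = 172014
V = -360325 (V = -2 - 360323 = -360325)
I + V = 172014 - 360325 = -188311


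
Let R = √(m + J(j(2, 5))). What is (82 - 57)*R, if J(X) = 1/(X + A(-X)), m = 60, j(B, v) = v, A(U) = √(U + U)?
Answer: 25*√((301 + 60*I*√10)/(5 + I*√10)) ≈ 193.88 - 0.14563*I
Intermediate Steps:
A(U) = √2*√U (A(U) = √(2*U) = √2*√U)
J(X) = 1/(X + √2*√(-X))
R = √(60 + 1/(5 + I*√10)) (R = √(60 + 1/(5 + √2*√(-1*5))) = √(60 + 1/(5 + √2*√(-5))) = √(60 + 1/(5 + √2*(I*√5))) = √(60 + 1/(5 + I*√10)) ≈ 7.7552 - 0.00583*I)
(82 - 57)*R = (82 - 57)*√((301 + 60*I*√10)/(5 + I*√10)) = 25*√((301 + 60*I*√10)/(5 + I*√10))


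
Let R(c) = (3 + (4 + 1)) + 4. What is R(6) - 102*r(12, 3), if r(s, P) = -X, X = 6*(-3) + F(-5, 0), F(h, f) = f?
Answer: -1824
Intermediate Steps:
X = -18 (X = 6*(-3) + 0 = -18 + 0 = -18)
r(s, P) = 18 (r(s, P) = -1*(-18) = 18)
R(c) = 12 (R(c) = (3 + 5) + 4 = 8 + 4 = 12)
R(6) - 102*r(12, 3) = 12 - 102*18 = 12 - 1836 = -1824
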